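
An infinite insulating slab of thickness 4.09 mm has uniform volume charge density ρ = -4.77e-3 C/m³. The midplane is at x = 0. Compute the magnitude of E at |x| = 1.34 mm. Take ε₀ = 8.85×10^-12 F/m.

By symmetry E is perpendicular to the slab. A Gaussian pillbox from −1.34 mm to +1.34 mm (face area A) lies entirely within the slab.
Q_enc = ρ·(2x)·A and flux = 2EA, so 2EA = 2ρxA/ε₀ ⇒ E = |ρ|x/ε₀.
E = (4.77×10^-3)(0.00134)/(8.85×10^-12) = 7.22×10^5 N/C.

E ≈ 7.22×10^5 V/m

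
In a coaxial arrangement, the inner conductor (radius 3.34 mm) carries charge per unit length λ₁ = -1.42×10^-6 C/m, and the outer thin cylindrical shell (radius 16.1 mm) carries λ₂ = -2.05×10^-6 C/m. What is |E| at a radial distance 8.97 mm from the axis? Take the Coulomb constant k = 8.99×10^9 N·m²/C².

|E| ≈ 2.85×10^6 V/m

By cylindrical symmetry E is radial; use a coaxial Gaussian cylinder of radius 8.97 mm and length L (between the conductors, 3.34 mm < r < 16.1 mm).
Only the inner wire is enclosed; the outer shell contributes nothing inside itself. λ_enc = λ₁ = -1.42×10^-6 C/m.
Applying ∮E·dA = Q_enc/ε₀ with the end caps contributing no flux:
E = 2k|λ_enc|/r = 2(8.99×10^9)(1.42×10^-6)/(0.00897) = 2.85×10^6 N/C.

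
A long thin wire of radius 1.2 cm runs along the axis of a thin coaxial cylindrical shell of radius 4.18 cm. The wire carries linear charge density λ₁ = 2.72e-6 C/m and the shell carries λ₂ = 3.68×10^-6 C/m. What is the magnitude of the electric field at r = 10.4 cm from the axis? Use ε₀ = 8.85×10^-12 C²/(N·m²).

Take a coaxial cylindrical Gaussian surface of radius r = 10.4 cm and length L (r > 4.18 cm, enclosing both).
λ_enc = λ₁ + λ₂ = (2.72×10^-6) + (3.68×10^-6) = 6.40×10^-6 C/m.
Applying ∮E·dA = Q_enc/ε₀ with the end caps contributing no flux:
E = |λ_enc|/(2πε₀r) = (6.40×10^-6)/(2π·8.85×10^-12·0.104) = 1.11×10^6 N/C.

E = 1.11×10^6 V/m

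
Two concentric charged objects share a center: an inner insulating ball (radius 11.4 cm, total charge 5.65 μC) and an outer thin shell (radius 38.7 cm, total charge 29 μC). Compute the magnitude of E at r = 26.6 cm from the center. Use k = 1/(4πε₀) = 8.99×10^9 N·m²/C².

7.18×10^5 N/C

Use a concentric Gaussian sphere at r = 26.6 cm (between the bodies, 11.4 cm < r < 38.7 cm).
The shell at 38.7 cm lies outside the Gaussian surface, so Q_enc = 5.65 μC = 5.65e-6 C.
Gauss's law: E·4πr² = Q_enc/ε₀.
E = k|Q_enc|/r² = (8.99×10^9)(5.65×10^-6)/(0.266)² = 7.18×10^5 N/C.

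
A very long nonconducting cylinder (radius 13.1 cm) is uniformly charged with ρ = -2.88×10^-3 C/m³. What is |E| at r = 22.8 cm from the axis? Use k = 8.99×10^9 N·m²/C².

E = 1.22×10^7 V/m

Choose a coaxial cylinder of radius r = 22.8 cm (arbitrary length L) as the Gaussian surface (r > 13.1 cm, full cross-section enclosed).
λ_enc = ρ·πR² = (-2.88×10^-3)π(0.131)² = -1.553×10^-4 C/m.
Gauss's law: E·2πrL = λ_enc L/ε₀.
E = 2k|λ_enc|/r = 2(8.99×10^9)(1.553×10^-4)/(0.228) = 1.22e7 N/C.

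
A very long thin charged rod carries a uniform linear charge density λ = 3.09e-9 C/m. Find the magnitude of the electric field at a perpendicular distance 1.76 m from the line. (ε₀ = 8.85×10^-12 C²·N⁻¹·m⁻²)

Choose a coaxial cylinder of radius r = 1.76 m (arbitrary length L) as the Gaussian surface.
Q_enc = λL, so λ_enc = 3.09×10^-9 C/m.
Gauss's law: E·2πrL = λ_enc L/ε₀.
E = |λ_enc|/(2πε₀r) = (3.09e-9)/(2π·8.85×10^-12·1.76) = 31.6 N/C.

E = 31.6 V/m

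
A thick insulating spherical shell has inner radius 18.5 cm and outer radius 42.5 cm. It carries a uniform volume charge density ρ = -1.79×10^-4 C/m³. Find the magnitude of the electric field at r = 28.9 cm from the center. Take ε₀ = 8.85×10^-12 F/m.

E = 1.44×10^6 N/C

Take a concentric spherical Gaussian surface of radius r = 28.9 cm (within the shell material, 18.5 cm < r < 42.5 cm).
Enclosed charge is the volume from a to r: Q_enc = (4π/3)ρ(r³ − a³) = -1.335e-5 C.
Gauss's law: E·4πr² = Q_enc/ε₀.
E = |Q_enc|/(4πε₀r²) = (1.335×10^-5)/(4π·8.85×10^-12·(0.289)²) = 1.44×10^6 N/C.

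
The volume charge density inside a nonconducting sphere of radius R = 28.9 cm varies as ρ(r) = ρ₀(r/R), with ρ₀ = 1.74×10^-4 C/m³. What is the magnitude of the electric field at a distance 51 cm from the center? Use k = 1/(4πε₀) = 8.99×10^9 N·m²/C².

By spherical symmetry E is radial; choose a Gaussian sphere of radius r = 51 cm (r > R, all charge enclosed).
Q_enc = 4π ∫₀^R ρ₀(r'/R)^1 r'² dr' = 4πρ₀R³/4 = 1.319e-5 C.
Gauss's law: E·4πr² = Q_enc/ε₀.
E = k|Q_enc|/r² = (8.99×10^9)(1.319×10^-5)/(0.51)² = 4.56×10^5 N/C.

|E| = 4.56×10^5 V/m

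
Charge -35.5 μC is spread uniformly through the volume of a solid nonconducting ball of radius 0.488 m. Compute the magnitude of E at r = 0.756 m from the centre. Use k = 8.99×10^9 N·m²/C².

|E| ≈ 5.58e5 V/m

By spherical symmetry E is radial; choose a Gaussian sphere of radius r = 0.756 m (r > R, so the entire charge is enclosed).
Q_enc = -35.5 μC = -3.55×10^-5 C.
Gauss's law: E·4πr² = Q_enc/ε₀.
E = k|Q_enc|/r² = (8.99×10^9)(3.55×10^-5)/(0.756)² = 5.58×10^5 N/C.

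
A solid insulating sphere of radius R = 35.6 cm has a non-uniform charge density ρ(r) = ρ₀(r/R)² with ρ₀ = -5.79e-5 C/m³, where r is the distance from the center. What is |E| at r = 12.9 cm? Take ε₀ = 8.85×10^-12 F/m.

E = 2.22×10^4 N/C

Symmetry ⇒ E = E(r) r̂. Gaussian sphere of radius r = 12.9 cm (r < R).
Integrate the density: Q_enc = 4π ∫₀^r ρ₀(r'/R)^2 r'² dr' = 4πρ₀ r^5/(5·R²) = -4.102e-8 C.
Applying ∮E·dA = Q_enc/ε₀ with Φ = E(4πr²):
E = |Q_enc|/(4πε₀r²) = (4.102e-8)/(4π·8.85×10^-12·(0.129)²) = 2.22×10^4 N/C.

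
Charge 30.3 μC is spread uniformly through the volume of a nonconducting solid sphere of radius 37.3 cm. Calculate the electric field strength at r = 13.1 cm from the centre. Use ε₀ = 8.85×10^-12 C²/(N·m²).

E = 6.88×10^5 V/m

Use a concentric Gaussian sphere at r = 13.1 cm (r < R).
For a uniform sphere the enclosed fraction is (r/R)³, so Q_enc = (30.3 μC)(0.131/0.373)³ = 1.313×10^-6 C.
Since E is radial and uniform over the Gaussian sphere, Φ = E·4πr² = Q_enc/ε₀.
E = |Q_enc|/(4πε₀r²) = (1.313×10^-6)/(4π·8.85×10^-12·(0.131)²) = 6.88e5 N/C.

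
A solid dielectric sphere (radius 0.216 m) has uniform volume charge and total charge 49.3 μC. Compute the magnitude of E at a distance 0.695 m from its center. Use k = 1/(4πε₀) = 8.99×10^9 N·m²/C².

|E| ≈ 9.18×10^5 V/m

Take a concentric spherical Gaussian surface of radius r = 0.695 m (r > R, so the entire charge is enclosed).
Q_enc = 49.3 μC = 4.93×10^-5 C.
By Gauss's law, ∮E·dA = E·4πr² = Q_enc/ε₀.
E = k|Q_enc|/r² = (8.99×10^9)(4.93×10^-5)/(0.695)² = 9.18×10^5 N/C.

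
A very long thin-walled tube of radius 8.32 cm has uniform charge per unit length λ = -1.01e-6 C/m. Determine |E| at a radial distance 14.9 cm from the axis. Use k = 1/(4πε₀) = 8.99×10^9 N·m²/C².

By cylindrical symmetry E is radial; use a coaxial Gaussian cylinder of radius 14.9 cm and length L (r > 8.32 cm).
The full line charge is enclosed: λ_enc = -1.01×10^-6 C/m.
By Gauss's law (flux through the curved wall only), E·2πrL = λ_enc L/ε₀.
E = 2k|λ_enc|/r = 2(8.99×10^9)(1.01×10^-6)/(0.149) = 1.22×10^5 N/C.

E ≈ 1.22×10^5 N/C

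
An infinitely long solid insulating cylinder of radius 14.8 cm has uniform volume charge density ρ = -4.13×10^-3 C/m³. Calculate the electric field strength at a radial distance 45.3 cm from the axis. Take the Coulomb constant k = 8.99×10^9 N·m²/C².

Coaxial Gaussian cylinder, radius r = 45.3 cm, length L (r > 14.8 cm, full cross-section enclosed).
λ_enc = ρ·πR² = (-4.13×10^-3)π(0.148)² = -2.842×10^-4 C/m.
By Gauss's law (flux through the curved wall only), E·2πrL = λ_enc L/ε₀.
E = 2k|λ_enc|/r = 2(8.99×10^9)(2.842×10^-4)/(0.453) = 1.13×10^7 N/C.

|E| = 1.13×10^7 N/C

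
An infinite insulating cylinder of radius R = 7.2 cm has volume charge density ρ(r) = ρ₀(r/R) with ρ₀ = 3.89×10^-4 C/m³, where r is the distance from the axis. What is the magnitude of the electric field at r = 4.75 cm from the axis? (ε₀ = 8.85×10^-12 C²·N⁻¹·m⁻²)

|E| ≈ 4.59×10^5 N/C

By cylindrical symmetry E is radial; use a coaxial Gaussian cylinder of radius 4.75 cm and length L (r < R).
Integrating ρ over the cross-section to radius r: λ_enc = (2πρ₀/R) ∫₀^r r'^2 dr' = 2πρ₀ r^3/(3·R) = 1.213×10^-6 C/m.
Applying ∮E·dA = Q_enc/ε₀ with the end caps contributing no flux:
E = |λ_enc|/(2πε₀r) = (1.213×10^-6)/(2π·8.85×10^-12·0.0475) = 4.59×10^5 N/C.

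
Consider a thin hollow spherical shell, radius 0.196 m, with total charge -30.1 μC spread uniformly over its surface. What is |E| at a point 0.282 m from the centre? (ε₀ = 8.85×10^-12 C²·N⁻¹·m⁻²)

Take a concentric spherical Gaussian surface of radius r = 0.282 m (r > 0.196 m).
The entire shell is enclosed: Q_enc = -3.01×10^-5 C.
Since E is radial and uniform over the Gaussian sphere, Φ = E·4πr² = Q_enc/ε₀.
E = |Q_enc|/(4πε₀r²) = (3.01×10^-5)/(4π·8.85×10^-12·(0.282)²) = 3.40×10^6 N/C.

|E| ≈ 3.40×10^6 N/C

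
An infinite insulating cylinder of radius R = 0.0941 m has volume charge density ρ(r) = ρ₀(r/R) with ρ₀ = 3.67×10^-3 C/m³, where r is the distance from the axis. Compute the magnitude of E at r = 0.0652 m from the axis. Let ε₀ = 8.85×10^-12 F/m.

By cylindrical symmetry E is radial; use a coaxial Gaussian cylinder of radius 0.0652 m and length L (r < R).
λ_enc = ∫₀^r ρ(r')·2πr' dr' = (2πρ₀/R)·r^3/3 = 2.264e-5 C/m.
Applying ∮E·dA = Q_enc/ε₀ with the end caps contributing no flux:
E = |λ_enc|/(2πε₀r) = (2.264×10^-5)/(2π·8.85×10^-12·0.0652) = 6.24e6 N/C.

|E| = 6.24e6 N/C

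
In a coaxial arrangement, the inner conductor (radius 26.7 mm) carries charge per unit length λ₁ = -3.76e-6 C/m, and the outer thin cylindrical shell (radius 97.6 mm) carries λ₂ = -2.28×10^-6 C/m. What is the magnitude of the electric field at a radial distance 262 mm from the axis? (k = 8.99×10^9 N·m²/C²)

|E| = 4.15×10^5 N/C

Choose a coaxial cylinder of radius r = 262 mm (arbitrary length L) as the Gaussian surface (r > 97.6 mm, enclosing both).
λ_enc = λ₁ + λ₂ = (-3.76e-6) + (-2.28×10^-6) = -6.04×10^-6 C/m.
Applying ∮E·dA = Q_enc/ε₀ with the end caps contributing no flux:
E = 2k|λ_enc|/r = 2(8.99×10^9)(6.04e-6)/(0.262) = 4.15e5 N/C.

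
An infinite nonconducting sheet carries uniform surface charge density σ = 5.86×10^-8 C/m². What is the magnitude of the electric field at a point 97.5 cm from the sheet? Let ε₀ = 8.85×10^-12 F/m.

The symmetry is planar: E is normal to the sheet and the same magnitude on both sides. Take a pillbox straddling the sheet with end-cap area A.
Flux Φ = 2EA and Q_enc = σA, so 2EA = σA/ε₀ ⇒ E = |σ|/(2ε₀), independent of distance.
E = |σ|/(2ε₀) = (5.86e-8)/(2·8.85×10^-12) = 3.31e3 N/C.

E ≈ 3.31×10^3 N/C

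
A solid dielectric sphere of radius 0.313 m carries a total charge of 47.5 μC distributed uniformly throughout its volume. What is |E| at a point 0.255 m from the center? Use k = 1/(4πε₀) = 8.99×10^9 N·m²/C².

By spherical symmetry E is radial; choose a Gaussian sphere of radius r = 0.255 m (r < R).
Only the charge within r is enclosed: Q_enc = Q·(r/R)³ = (47.5 μC)·(0.255 m/0.313 m)³ = 2.569e-5 C.
Since E is radial and uniform over the Gaussian sphere, Φ = E·4πr² = Q_enc/ε₀.
E = k|Q_enc|/r² = (8.99×10^9)(2.569×10^-5)/(0.255)² = 3.55×10^6 N/C.

|E| ≈ 3.55e6 V/m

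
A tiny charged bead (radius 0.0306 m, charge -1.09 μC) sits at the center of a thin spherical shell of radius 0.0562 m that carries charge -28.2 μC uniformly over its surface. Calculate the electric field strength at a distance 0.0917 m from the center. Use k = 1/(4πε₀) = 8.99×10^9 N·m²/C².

E = 3.13e7 N/C

Take a concentric spherical Gaussian surface of radius r = 0.0917 m (r > 0.0562 m, enclosing both).
Q_enc = (-1.09 μC) + (-28.2 μC) = -2.929×10^-5 C.
Applying ∮E·dA = Q_enc/ε₀ with Φ = E(4πr²):
E = k|Q_enc|/r² = (8.99×10^9)(2.929×10^-5)/(0.0917)² = 3.13e7 N/C.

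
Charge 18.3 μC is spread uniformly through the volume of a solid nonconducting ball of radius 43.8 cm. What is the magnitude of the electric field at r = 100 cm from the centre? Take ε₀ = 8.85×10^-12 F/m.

Use a concentric Gaussian sphere at r = 100 cm (r > R, so the entire charge is enclosed).
Q_enc = 18.3 μC = 1.83e-5 C.
Since E is radial and uniform over the Gaussian sphere, Φ = E·4πr² = Q_enc/ε₀.
E = |Q_enc|/(4πε₀r²) = (1.83×10^-5)/(4π·8.85×10^-12·(1)²) = 1.65×10^5 N/C.

|E| = 1.65×10^5 N/C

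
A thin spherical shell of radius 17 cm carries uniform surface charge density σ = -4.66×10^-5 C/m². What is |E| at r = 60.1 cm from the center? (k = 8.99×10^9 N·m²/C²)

E ≈ 4.21×10^5 V/m

By spherical symmetry E is radial; choose a Gaussian sphere of radius r = 60.1 cm (r > 17 cm).
The entire shell is enclosed: Q_enc = σ·4πR² = (-4.66e-5)·4π·(0.17)² = -1.692×10^-5 C.
Applying ∮E·dA = Q_enc/ε₀ with Φ = E(4πr²):
E = k|Q_enc|/r² = (8.99×10^9)(1.692e-5)/(0.601)² = 4.21×10^5 N/C.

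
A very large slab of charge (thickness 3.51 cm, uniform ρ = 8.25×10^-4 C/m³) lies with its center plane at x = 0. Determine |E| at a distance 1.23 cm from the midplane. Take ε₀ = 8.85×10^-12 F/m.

By symmetry E is perpendicular to the slab. A Gaussian pillbox from −1.23 cm to +1.23 cm (face area A) lies entirely within the slab.
Q_enc = ρ·(2x)·A and flux = 2EA, so 2EA = 2ρxA/ε₀ ⇒ E = |ρ|x/ε₀.
E = (8.25×10^-4)(0.0123)/(8.85×10^-12) = 1.15×10^6 N/C.

E ≈ 1.15×10^6 V/m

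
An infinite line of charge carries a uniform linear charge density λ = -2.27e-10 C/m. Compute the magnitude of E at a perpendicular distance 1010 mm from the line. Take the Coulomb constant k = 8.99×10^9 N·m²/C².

|E| ≈ 4.04 N/C

Take a coaxial cylindrical Gaussian surface of radius r = 1010 mm and length L.
Q_enc = λL, so λ_enc = -2.27e-10 C/m.
Since E is radial and uniform over the curved surface, Φ = E·2πrL = Q_enc/ε₀ = λ_enc L/ε₀.
E = 2k|λ_enc|/r = 2(8.99×10^9)(2.27×10^-10)/(1.01) = 4.04 N/C.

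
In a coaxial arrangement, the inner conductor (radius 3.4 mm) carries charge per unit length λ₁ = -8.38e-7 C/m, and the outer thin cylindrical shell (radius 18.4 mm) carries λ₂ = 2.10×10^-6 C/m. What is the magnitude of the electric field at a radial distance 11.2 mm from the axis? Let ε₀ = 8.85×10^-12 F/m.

Choose a coaxial cylinder of radius r = 11.2 mm (arbitrary length L) as the Gaussian surface (between the conductors, 3.4 mm < r < 18.4 mm).
The shell at 18.4 mm lies outside the Gaussian surface, so λ_enc = λ₁ = -8.38×10^-7 C/m.
Applying ∮E·dA = Q_enc/ε₀ with the end caps contributing no flux:
E = |λ_enc|/(2πε₀r) = (8.38e-7)/(2π·8.85×10^-12·0.0112) = 1.35×10^6 N/C.

|E| ≈ 1.35×10^6 N/C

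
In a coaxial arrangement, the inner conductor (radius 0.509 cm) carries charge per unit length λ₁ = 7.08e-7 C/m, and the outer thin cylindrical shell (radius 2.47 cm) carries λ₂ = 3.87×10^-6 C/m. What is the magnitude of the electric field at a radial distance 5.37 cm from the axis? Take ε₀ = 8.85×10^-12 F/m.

Take a coaxial cylindrical Gaussian surface of radius r = 5.37 cm and length L (r > 2.47 cm, enclosing both).
λ_enc = λ₁ + λ₂ = (7.08×10^-7) + (3.87×10^-6) = 4.578×10^-6 C/m.
Applying ∮E·dA = Q_enc/ε₀ with the end caps contributing no flux:
E = |λ_enc|/(2πε₀r) = (4.578e-6)/(2π·8.85×10^-12·0.0537) = 1.53×10^6 N/C.

1.53×10^6 N/C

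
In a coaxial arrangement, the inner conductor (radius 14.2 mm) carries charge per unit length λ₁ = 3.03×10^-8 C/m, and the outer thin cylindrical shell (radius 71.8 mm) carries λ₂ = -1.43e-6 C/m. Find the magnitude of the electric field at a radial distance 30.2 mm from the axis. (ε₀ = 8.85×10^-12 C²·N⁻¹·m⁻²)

Coaxial Gaussian cylinder, radius r = 30.2 mm, length L (between the conductors, 14.2 mm < r < 71.8 mm).
Only the inner wire is enclosed; the outer shell contributes nothing inside itself. λ_enc = λ₁ = 3.03×10^-8 C/m.
Gauss's law: E·2πrL = λ_enc L/ε₀.
E = |λ_enc|/(2πε₀r) = (3.03×10^-8)/(2π·8.85×10^-12·0.0302) = 1.80×10^4 N/C.

E = 1.80e4 N/C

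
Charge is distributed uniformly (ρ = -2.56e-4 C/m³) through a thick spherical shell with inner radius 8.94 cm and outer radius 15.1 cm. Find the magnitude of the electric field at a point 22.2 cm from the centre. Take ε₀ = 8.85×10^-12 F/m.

E = 5.34e5 N/C

Use a concentric Gaussian sphere at r = 22.2 cm (r > 15.1 cm, enclosing the whole shell).
Q_enc = ρ·(4π/3)(b³ − a³) = (-2.56e-4)·(4π/3)·((0.151)³ − (0.0894)³) = -2.926e-6 C.
Applying ∮E·dA = Q_enc/ε₀ with Φ = E(4πr²):
E = |Q_enc|/(4πε₀r²) = (2.926e-6)/(4π·8.85×10^-12·(0.222)²) = 5.34×10^5 N/C.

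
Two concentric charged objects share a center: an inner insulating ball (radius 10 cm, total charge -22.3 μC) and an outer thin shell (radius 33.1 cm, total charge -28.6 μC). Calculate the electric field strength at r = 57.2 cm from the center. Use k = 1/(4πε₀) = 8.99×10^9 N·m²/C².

Symmetry ⇒ E = E(r) r̂. Gaussian sphere of radius r = 57.2 cm (r > 33.1 cm, enclosing both).
Q_enc = (-22.3 μC) + (-28.6 μC) = -5.09×10^-5 C.
Gauss's law: E·4πr² = Q_enc/ε₀.
E = k|Q_enc|/r² = (8.99×10^9)(5.09e-5)/(0.572)² = 1.40×10^6 N/C.

E = 1.40e6 V/m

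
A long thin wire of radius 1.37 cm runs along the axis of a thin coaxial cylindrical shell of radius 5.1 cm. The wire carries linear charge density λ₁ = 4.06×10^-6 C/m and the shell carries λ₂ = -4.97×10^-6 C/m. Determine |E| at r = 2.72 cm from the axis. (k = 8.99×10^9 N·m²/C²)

By cylindrical symmetry E is radial; use a coaxial Gaussian cylinder of radius 2.72 cm and length L (between the conductors, 1.37 cm < r < 5.1 cm).
Only the inner wire is enclosed; the outer shell contributes nothing inside itself. λ_enc = λ₁ = 4.06e-6 C/m.
Since E is radial and uniform over the curved surface, Φ = E·2πrL = Q_enc/ε₀ = λ_enc L/ε₀.
E = 2k|λ_enc|/r = 2(8.99×10^9)(4.06e-6)/(0.0272) = 2.68e6 N/C.

|E| ≈ 2.68×10^6 V/m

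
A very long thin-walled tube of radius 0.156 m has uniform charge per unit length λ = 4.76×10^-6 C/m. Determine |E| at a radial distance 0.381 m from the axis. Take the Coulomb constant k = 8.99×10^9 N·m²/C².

E ≈ 2.25×10^5 N/C

Choose a coaxial cylinder of radius r = 0.381 m (arbitrary length L) as the Gaussian surface (r > 0.156 m).
The full line charge is enclosed: λ_enc = 4.76×10^-6 C/m.
Gauss's law: E·2πrL = λ_enc L/ε₀.
E = 2k|λ_enc|/r = 2(8.99×10^9)(4.76×10^-6)/(0.381) = 2.25e5 N/C.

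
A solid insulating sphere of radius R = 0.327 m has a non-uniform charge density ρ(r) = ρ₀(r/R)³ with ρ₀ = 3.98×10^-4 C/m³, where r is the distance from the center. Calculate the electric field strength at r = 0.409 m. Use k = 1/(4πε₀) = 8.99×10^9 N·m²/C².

|E| ≈ 1.57e6 N/C

Use a concentric Gaussian sphere at r = 0.409 m (r > R, all charge enclosed).
Q_enc = 4π ∫₀^R ρ₀(r'/R)^3 r'² dr' = 4πρ₀R³/6 = 2.915e-5 C.
Gauss's law: E·4πr² = Q_enc/ε₀.
E = k|Q_enc|/r² = (8.99×10^9)(2.915×10^-5)/(0.409)² = 1.57×10^6 N/C.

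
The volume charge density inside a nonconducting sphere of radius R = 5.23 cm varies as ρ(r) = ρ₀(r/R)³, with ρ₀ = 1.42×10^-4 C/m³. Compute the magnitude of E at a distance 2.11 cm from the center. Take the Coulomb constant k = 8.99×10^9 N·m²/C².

Symmetry ⇒ E = E(r) r̂. Gaussian sphere of radius r = 2.11 cm (r < R).
Integrate the density: Q_enc = 4π ∫₀^r ρ₀(r'/R)^3 r'² dr' = 4πρ₀ r^6/(6·R³) = 1.835×10^-10 C.
Applying ∮E·dA = Q_enc/ε₀ with Φ = E(4πr²):
E = k|Q_enc|/r² = (8.99×10^9)(1.835e-10)/(0.0211)² = 3.70×10^3 N/C.

3.70e3 N/C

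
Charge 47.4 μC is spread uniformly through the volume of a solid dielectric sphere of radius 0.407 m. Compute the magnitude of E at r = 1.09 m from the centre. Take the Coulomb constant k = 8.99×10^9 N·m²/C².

|E| = 3.59×10^5 V/m

Symmetry ⇒ E = E(r) r̂. Gaussian sphere of radius r = 1.09 m (r > R, so the entire charge is enclosed).
Q_enc = 47.4 μC = 4.74×10^-5 C.
Applying ∮E·dA = Q_enc/ε₀ with Φ = E(4πr²):
E = k|Q_enc|/r² = (8.99×10^9)(4.74×10^-5)/(1.09)² = 3.59×10^5 N/C.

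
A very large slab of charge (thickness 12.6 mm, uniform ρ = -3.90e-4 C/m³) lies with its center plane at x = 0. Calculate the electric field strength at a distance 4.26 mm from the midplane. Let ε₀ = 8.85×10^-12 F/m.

E ≈ 1.88e5 V/m

By symmetry E is perpendicular to the slab. A Gaussian pillbox from −4.26 mm to +4.26 mm (face area A) lies entirely within the slab.
Q_enc = ρ·(2x)·A and flux = 2EA, so 2EA = 2ρxA/ε₀ ⇒ E = |ρ|x/ε₀.
E = (3.90e-4)(0.00426)/(8.85×10^-12) = 1.88×10^5 N/C.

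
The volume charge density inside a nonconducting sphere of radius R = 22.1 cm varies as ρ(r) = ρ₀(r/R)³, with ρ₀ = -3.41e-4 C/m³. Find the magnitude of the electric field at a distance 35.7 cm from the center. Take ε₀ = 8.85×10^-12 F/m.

Symmetry ⇒ E = E(r) r̂. Gaussian sphere of radius r = 35.7 cm (r > R, all charge enclosed).
Q_enc = 4π ∫₀^R ρ₀(r'/R)^3 r'² dr' = 4πρ₀R³/6 = -7.709×10^-6 C.
Applying ∮E·dA = Q_enc/ε₀ with Φ = E(4πr²):
E = |Q_enc|/(4πε₀r²) = (7.709×10^-6)/(4π·8.85×10^-12·(0.357)²) = 5.44e5 N/C.

|E| = 5.44×10^5 N/C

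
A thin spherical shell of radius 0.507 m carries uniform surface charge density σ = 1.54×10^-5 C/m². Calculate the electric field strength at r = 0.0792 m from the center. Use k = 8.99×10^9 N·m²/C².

E = 0

Take a concentric spherical Gaussian surface of radius r = 0.0792 m (inside the shell, r < 0.507 m).
All the charge is outside the Gaussian surface: Q_enc = 0, hence E = 0 everywhere inside the shell.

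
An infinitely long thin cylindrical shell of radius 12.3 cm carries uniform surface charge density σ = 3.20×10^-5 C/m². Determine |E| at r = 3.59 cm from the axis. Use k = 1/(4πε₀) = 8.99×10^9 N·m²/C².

E = 0

By cylindrical symmetry E is radial; use a coaxial Gaussian cylinder of radius 3.59 cm and length L (r < 12.3 cm, inside the shell).
All the surface charge lies outside this cylinder: Q_enc = 0, hence E = 0.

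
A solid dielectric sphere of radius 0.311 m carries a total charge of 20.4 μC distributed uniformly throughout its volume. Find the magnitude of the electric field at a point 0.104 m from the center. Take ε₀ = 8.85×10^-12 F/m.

E ≈ 6.34e5 N/C

Take a concentric spherical Gaussian surface of radius r = 0.104 m (r < R).
For a uniform sphere the enclosed fraction is (r/R)³, so Q_enc = (20.4 μC)(0.104/0.311)³ = 7.629e-7 C.
Since E is radial and uniform over the Gaussian sphere, Φ = E·4πr² = Q_enc/ε₀.
E = |Q_enc|/(4πε₀r²) = (7.629×10^-7)/(4π·8.85×10^-12·(0.104)²) = 6.34×10^5 N/C.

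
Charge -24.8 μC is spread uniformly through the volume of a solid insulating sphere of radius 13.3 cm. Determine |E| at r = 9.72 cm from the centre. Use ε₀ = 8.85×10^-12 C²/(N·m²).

Take a concentric spherical Gaussian surface of radius r = 9.72 cm (r < R).
For a uniform sphere the enclosed fraction is (r/R)³, so Q_enc = (-24.8 μC)(0.0972/0.133)³ = -9.68×10^-6 C.
Applying ∮E·dA = Q_enc/ε₀ with Φ = E(4πr²):
E = |Q_enc|/(4πε₀r²) = (9.68e-6)/(4π·8.85×10^-12·(0.0972)²) = 9.21e6 N/C.

|E| = 9.21e6 N/C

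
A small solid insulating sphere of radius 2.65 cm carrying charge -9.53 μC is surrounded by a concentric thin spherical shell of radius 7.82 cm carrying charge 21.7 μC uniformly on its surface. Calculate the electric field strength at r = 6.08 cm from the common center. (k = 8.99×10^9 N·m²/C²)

Symmetry ⇒ E = E(r) r̂. Gaussian sphere of radius r = 6.08 cm (between the bodies, 2.65 cm < r < 7.82 cm).
Only the inner charge is enclosed; the outer shell contributes nothing inside itself. Q_enc = -9.53 μC = -9.53×10^-6 C.
Applying ∮E·dA = Q_enc/ε₀ with Φ = E(4πr²):
E = k|Q_enc|/r² = (8.99×10^9)(9.53×10^-6)/(0.0608)² = 2.32×10^7 N/C.

|E| = 2.32×10^7 V/m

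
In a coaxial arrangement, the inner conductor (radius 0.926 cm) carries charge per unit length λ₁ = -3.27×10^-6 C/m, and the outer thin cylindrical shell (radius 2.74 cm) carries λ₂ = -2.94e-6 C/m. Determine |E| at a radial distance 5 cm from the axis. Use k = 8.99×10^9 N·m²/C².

E ≈ 2.23e6 N/C

Coaxial Gaussian cylinder, radius r = 5 cm, length L (r > 2.74 cm, enclosing both).
λ_enc = λ₁ + λ₂ = (-3.27×10^-6) + (-2.94×10^-6) = -6.21×10^-6 C/m.
By Gauss's law (flux through the curved wall only), E·2πrL = λ_enc L/ε₀.
E = 2k|λ_enc|/r = 2(8.99×10^9)(6.21×10^-6)/(0.05) = 2.23×10^6 N/C.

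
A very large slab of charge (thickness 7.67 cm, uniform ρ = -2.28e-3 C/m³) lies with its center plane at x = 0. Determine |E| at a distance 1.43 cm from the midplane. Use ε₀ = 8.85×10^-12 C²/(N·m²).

|E| ≈ 3.68×10^6 N/C

By symmetry E is perpendicular to the slab. A Gaussian pillbox from −1.43 cm to +1.43 cm (face area A) lies entirely within the slab.
Q_enc = ρ·(2x)·A and flux = 2EA, so 2EA = 2ρxA/ε₀ ⇒ E = |ρ|x/ε₀.
E = (2.28×10^-3)(0.0143)/(8.85×10^-12) = 3.68×10^6 N/C.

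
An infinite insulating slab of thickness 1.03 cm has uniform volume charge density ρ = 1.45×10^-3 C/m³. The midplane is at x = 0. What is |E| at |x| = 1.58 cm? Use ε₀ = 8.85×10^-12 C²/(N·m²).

The point |x| = 1.58 cm lies outside the slab (half-thickness 0.00515 m). A symmetric pillbox spanning the full slab encloses Q_enc = ρ·d·A.
Flux = 2EA ⇒ E = |ρ|d/(2ε₀), independent of distance outside.
E = (1.45×10^-3)(0.0103)/(2·8.85×10^-12) = 8.44e5 N/C.

E ≈ 8.44e5 V/m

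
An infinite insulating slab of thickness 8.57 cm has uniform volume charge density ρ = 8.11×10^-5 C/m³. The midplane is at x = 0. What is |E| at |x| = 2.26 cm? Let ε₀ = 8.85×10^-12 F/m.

E ≈ 2.07×10^5 V/m

By symmetry E is perpendicular to the slab. A Gaussian pillbox from −2.26 cm to +2.26 cm (face area A) lies entirely within the slab.
Q_enc = ρ·(2x)·A and flux = 2EA, so 2EA = 2ρxA/ε₀ ⇒ E = |ρ|x/ε₀.
E = (8.11×10^-5)(0.0226)/(8.85×10^-12) = 2.07×10^5 N/C.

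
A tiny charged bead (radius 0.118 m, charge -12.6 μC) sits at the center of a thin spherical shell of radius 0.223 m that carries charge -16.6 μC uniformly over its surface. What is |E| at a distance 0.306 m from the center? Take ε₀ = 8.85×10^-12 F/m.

Symmetry ⇒ E = E(r) r̂. Gaussian sphere of radius r = 0.306 m (r > 0.223 m, enclosing both).
Q_enc = (-12.6 μC) + (-16.6 μC) = -2.92e-5 C.
By Gauss's law, ∮E·dA = E·4πr² = Q_enc/ε₀.
E = |Q_enc|/(4πε₀r²) = (2.92×10^-5)/(4π·8.85×10^-12·(0.306)²) = 2.80×10^6 N/C.

|E| ≈ 2.80×10^6 N/C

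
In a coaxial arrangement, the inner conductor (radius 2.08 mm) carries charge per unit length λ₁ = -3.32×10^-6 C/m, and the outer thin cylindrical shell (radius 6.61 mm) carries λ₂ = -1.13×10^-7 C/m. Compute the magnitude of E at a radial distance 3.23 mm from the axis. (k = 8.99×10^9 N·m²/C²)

E = 1.85×10^7 N/C

Choose a coaxial cylinder of radius r = 3.23 mm (arbitrary length L) as the Gaussian surface (between the conductors, 2.08 mm < r < 6.61 mm).
The shell at 6.61 mm lies outside the Gaussian surface, so λ_enc = λ₁ = -3.32×10^-6 C/m.
Gauss's law: E·2πrL = λ_enc L/ε₀.
E = 2k|λ_enc|/r = 2(8.99×10^9)(3.32e-6)/(0.00323) = 1.85e7 N/C.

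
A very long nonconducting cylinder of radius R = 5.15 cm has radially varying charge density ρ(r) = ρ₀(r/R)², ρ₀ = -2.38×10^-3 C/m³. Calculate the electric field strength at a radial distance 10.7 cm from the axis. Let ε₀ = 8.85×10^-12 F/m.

Take a coaxial cylindrical Gaussian surface of radius r = 10.7 cm and length L (r > R, full charge per length enclosed).
λ_enc = 2π ∫₀^R ρ₀(r'/R)^2 r' dr' = 2πρ₀R²/4 = -9.915e-6 C/m.
Gauss's law: E·2πrL = λ_enc L/ε₀.
E = |λ_enc|/(2πε₀r) = (9.915×10^-6)/(2π·8.85×10^-12·0.107) = 1.67×10^6 N/C.

|E| ≈ 1.67×10^6 N/C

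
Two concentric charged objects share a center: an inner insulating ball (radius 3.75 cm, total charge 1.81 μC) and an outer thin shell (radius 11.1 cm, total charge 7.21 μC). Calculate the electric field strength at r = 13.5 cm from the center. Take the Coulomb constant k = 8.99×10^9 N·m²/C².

E ≈ 4.45×10^6 N/C

By spherical symmetry E is radial; choose a Gaussian sphere of radius r = 13.5 cm (r > 11.1 cm, enclosing both).
Q_enc = (1.81 μC) + (7.21 μC) = 9.02×10^-6 C.
By Gauss's law, ∮E·dA = E·4πr² = Q_enc/ε₀.
E = k|Q_enc|/r² = (8.99×10^9)(9.02e-6)/(0.135)² = 4.45×10^6 N/C.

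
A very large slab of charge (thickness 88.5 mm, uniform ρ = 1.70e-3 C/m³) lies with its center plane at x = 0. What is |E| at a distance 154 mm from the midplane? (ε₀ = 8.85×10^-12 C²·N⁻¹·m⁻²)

E = 8.50e6 V/m

The point |x| = 154 mm lies outside the slab (half-thickness 0.04425 m). A symmetric pillbox spanning the full slab encloses Q_enc = ρ·d·A.
Flux = 2EA ⇒ E = |ρ|d/(2ε₀), independent of distance outside.
E = (1.70e-3)(0.0885)/(2·8.85×10^-12) = 8.50×10^6 N/C.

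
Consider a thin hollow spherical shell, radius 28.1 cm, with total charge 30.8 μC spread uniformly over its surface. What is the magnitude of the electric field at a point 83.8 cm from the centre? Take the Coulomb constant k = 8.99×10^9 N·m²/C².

E = 3.94e5 N/C

Use a concentric Gaussian sphere at r = 83.8 cm (r > 28.1 cm).
The entire shell is enclosed: Q_enc = 3.08×10^-5 C.
Applying ∮E·dA = Q_enc/ε₀ with Φ = E(4πr²):
E = k|Q_enc|/r² = (8.99×10^9)(3.08×10^-5)/(0.838)² = 3.94×10^5 N/C.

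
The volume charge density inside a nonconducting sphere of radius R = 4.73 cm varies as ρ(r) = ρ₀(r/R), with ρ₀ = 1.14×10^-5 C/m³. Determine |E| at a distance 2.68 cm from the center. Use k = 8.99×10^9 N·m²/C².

|E| ≈ 4.89e3 N/C

Take a concentric spherical Gaussian surface of radius r = 2.68 cm (r < R).
Integrate the density: Q_enc = 4π ∫₀^r ρ₀(r'/R)^1 r'² dr' = 4πρ₀ r^4/(4·R) = 3.906×10^-10 C.
Since E is radial and uniform over the Gaussian sphere, Φ = E·4πr² = Q_enc/ε₀.
E = k|Q_enc|/r² = (8.99×10^9)(3.906×10^-10)/(0.0268)² = 4.89e3 N/C.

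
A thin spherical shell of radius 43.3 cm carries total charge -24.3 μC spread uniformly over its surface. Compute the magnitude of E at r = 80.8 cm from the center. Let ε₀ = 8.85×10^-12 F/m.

By spherical symmetry E is radial; choose a Gaussian sphere of radius r = 80.8 cm (r > 43.3 cm).
The entire shell is enclosed: Q_enc = -2.43×10^-5 C.
Gauss's law: E·4πr² = Q_enc/ε₀.
E = |Q_enc|/(4πε₀r²) = (2.43×10^-5)/(4π·8.85×10^-12·(0.808)²) = 3.35×10^5 N/C.

|E| = 3.35×10^5 V/m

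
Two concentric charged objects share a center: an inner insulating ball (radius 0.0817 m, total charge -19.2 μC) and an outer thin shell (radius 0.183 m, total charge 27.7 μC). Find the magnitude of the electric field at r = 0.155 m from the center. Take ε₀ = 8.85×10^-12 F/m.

By spherical symmetry E is radial; choose a Gaussian sphere of radius r = 0.155 m (between the bodies, 0.0817 m < r < 0.183 m).
Only the inner charge is enclosed; the outer shell contributes nothing inside itself. Q_enc = -19.2 μC = -1.92×10^-5 C.
Applying ∮E·dA = Q_enc/ε₀ with Φ = E(4πr²):
E = |Q_enc|/(4πε₀r²) = (1.92e-5)/(4π·8.85×10^-12·(0.155)²) = 7.19e6 N/C.

7.19×10^6 N/C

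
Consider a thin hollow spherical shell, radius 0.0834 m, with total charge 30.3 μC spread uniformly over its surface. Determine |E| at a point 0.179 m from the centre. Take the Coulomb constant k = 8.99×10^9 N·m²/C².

By spherical symmetry E is radial; choose a Gaussian sphere of radius r = 0.179 m (r > 0.0834 m).
The entire shell is enclosed: Q_enc = 3.03×10^-5 C.
Since E is radial and uniform over the Gaussian sphere, Φ = E·4πr² = Q_enc/ε₀.
E = k|Q_enc|/r² = (8.99×10^9)(3.03×10^-5)/(0.179)² = 8.50e6 N/C.

|E| = 8.50e6 N/C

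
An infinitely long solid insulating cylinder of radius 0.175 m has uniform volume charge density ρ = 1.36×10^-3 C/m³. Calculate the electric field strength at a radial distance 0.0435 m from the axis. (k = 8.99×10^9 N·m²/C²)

By cylindrical symmetry E is radial; use a coaxial Gaussian cylinder of radius 0.0435 m and length L (r < R).
Enclosed charge per unit length: λ_enc = ρ·πr² = (1.36×10^-3)π(0.0435)² = 8.085×10^-6 C/m.
Since E is radial and uniform over the curved surface, Φ = E·2πrL = Q_enc/ε₀ = λ_enc L/ε₀.
E = 2k|λ_enc|/r = 2(8.99×10^9)(8.085e-6)/(0.0435) = 3.34×10^6 N/C.

E = 3.34×10^6 N/C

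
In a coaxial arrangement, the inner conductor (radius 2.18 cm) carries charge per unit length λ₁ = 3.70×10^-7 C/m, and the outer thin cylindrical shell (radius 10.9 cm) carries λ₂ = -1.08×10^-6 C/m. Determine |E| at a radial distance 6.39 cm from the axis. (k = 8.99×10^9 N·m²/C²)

|E| = 1.04e5 V/m

Coaxial Gaussian cylinder, radius r = 6.39 cm, length L (between the conductors, 2.18 cm < r < 10.9 cm).
The shell at 10.9 cm lies outside the Gaussian surface, so λ_enc = λ₁ = 3.70e-7 C/m.
Since E is radial and uniform over the curved surface, Φ = E·2πrL = Q_enc/ε₀ = λ_enc L/ε₀.
E = 2k|λ_enc|/r = 2(8.99×10^9)(3.70e-7)/(0.0639) = 1.04×10^5 N/C.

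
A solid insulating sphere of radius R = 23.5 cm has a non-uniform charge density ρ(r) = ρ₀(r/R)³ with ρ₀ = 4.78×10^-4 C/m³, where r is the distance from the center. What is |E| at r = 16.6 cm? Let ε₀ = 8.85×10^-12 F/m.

|E| ≈ 5.27×10^5 N/C

Use a concentric Gaussian sphere at r = 16.6 cm (r < R).
Q_enc = ∫₀^r ρ(r')·4πr'² dr' = (4πρ₀/R³) ∫₀^r r'^5 dr' = 4πρ₀ r^6/(6·R³) = 1.614e-6 C.
Gauss's law: E·4πr² = Q_enc/ε₀.
E = |Q_enc|/(4πε₀r²) = (1.614×10^-6)/(4π·8.85×10^-12·(0.166)²) = 5.27×10^5 N/C.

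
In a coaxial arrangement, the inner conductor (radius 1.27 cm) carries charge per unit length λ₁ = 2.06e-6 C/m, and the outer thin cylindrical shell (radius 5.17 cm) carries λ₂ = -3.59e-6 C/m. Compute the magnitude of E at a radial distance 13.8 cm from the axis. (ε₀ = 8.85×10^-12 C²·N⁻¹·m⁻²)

Take a coaxial cylindrical Gaussian surface of radius r = 13.8 cm and length L (r > 5.17 cm, enclosing both).
λ_enc = λ₁ + λ₂ = (2.06e-6) + (-3.59e-6) = -1.53e-6 C/m.
Since E is radial and uniform over the curved surface, Φ = E·2πrL = Q_enc/ε₀ = λ_enc L/ε₀.
E = |λ_enc|/(2πε₀r) = (1.53×10^-6)/(2π·8.85×10^-12·0.138) = 1.99e5 N/C.

|E| = 1.99×10^5 V/m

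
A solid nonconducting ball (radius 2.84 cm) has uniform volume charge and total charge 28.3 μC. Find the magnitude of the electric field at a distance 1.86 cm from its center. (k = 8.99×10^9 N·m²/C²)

By spherical symmetry E is radial; choose a Gaussian sphere of radius r = 1.86 cm (r < R).
Only the charge within r is enclosed: Q_enc = Q·(r/R)³ = (28.3 μC)·(1.86 cm/2.84 cm)³ = 7.95e-6 C.
Applying ∮E·dA = Q_enc/ε₀ with Φ = E(4πr²):
E = k|Q_enc|/r² = (8.99×10^9)(7.95×10^-6)/(0.0186)² = 2.07e8 N/C.

E ≈ 2.07e8 V/m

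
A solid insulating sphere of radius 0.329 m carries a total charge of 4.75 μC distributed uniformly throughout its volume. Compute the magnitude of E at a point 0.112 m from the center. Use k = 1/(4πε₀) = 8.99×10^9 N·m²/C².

|E| = 1.34×10^5 V/m

Symmetry ⇒ E = E(r) r̂. Gaussian sphere of radius r = 0.112 m (r < R).
Only the charge within r is enclosed: Q_enc = Q·(r/R)³ = (4.75 μC)·(0.112 m/0.329 m)³ = 1.874×10^-7 C.
Gauss's law: E·4πr² = Q_enc/ε₀.
E = k|Q_enc|/r² = (8.99×10^9)(1.874e-7)/(0.112)² = 1.34e5 N/C.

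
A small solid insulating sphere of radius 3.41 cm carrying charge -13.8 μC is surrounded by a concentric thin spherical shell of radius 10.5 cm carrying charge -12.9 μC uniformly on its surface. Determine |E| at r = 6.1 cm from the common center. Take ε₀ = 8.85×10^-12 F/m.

|E| ≈ 3.33×10^7 N/C

Take a concentric spherical Gaussian surface of radius r = 6.1 cm (between the bodies, 3.41 cm < r < 10.5 cm).
The shell at 10.5 cm lies outside the Gaussian surface, so Q_enc = -13.8 μC = -1.38×10^-5 C.
Gauss's law: E·4πr² = Q_enc/ε₀.
E = |Q_enc|/(4πε₀r²) = (1.38e-5)/(4π·8.85×10^-12·(0.061)²) = 3.33×10^7 N/C.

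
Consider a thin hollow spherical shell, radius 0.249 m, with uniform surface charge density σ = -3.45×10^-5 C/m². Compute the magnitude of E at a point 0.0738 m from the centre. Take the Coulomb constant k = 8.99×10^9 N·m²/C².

Take a concentric spherical Gaussian surface of radius r = 0.0738 m (inside the shell, r < 0.249 m).
No charge lies within this surface, so Q_enc = 0 and Gauss's law gives E·4πr² = 0 ⇒ E = 0.

|E| = 0 N/C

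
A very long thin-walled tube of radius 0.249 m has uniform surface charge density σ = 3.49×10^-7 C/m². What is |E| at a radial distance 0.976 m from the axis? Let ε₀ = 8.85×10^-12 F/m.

Coaxial Gaussian cylinder, radius r = 0.976 m, length L (r > 0.249 m).
The whole shell is enclosed: λ_enc = σ·2πR = (3.49×10^-7)·2π·(0.249) = 5.46e-7 C/m.
Applying ∮E·dA = Q_enc/ε₀ with the end caps contributing no flux:
E = |λ_enc|/(2πε₀r) = (5.46e-7)/(2π·8.85×10^-12·0.976) = 1.01×10^4 N/C.

|E| ≈ 1.01e4 N/C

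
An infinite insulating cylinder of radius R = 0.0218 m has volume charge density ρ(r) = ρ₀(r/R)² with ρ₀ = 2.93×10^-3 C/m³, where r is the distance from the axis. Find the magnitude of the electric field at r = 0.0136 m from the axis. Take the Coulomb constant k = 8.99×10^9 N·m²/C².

Choose a coaxial cylinder of radius r = 0.0136 m (arbitrary length L) as the Gaussian surface (r < R).
Integrating ρ over the cross-section to radius r: λ_enc = (2πρ₀/R²) ∫₀^r r'^3 dr' = 2πρ₀ r^4/(4·R²) = 3.313e-7 C/m.
Since E is radial and uniform over the curved surface, Φ = E·2πrL = Q_enc/ε₀ = λ_enc L/ε₀.
E = 2k|λ_enc|/r = 2(8.99×10^9)(3.313×10^-7)/(0.0136) = 4.38e5 N/C.

4.38e5 N/C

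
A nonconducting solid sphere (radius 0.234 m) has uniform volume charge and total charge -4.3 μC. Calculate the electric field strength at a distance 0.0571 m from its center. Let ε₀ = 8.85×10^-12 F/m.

1.72×10^5 N/C

Use a concentric Gaussian sphere at r = 0.0571 m (r < R).
Only the charge within r is enclosed: Q_enc = Q·(r/R)³ = (-4.3 μC)·(0.0571 m/0.234 m)³ = -6.248×10^-8 C.
By Gauss's law, ∮E·dA = E·4πr² = Q_enc/ε₀.
E = |Q_enc|/(4πε₀r²) = (6.248×10^-8)/(4π·8.85×10^-12·(0.0571)²) = 1.72×10^5 N/C.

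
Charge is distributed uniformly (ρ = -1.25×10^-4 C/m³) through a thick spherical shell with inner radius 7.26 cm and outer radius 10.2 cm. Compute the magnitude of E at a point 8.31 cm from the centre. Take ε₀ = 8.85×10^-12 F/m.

Symmetry ⇒ E = E(r) r̂. Gaussian sphere of radius r = 8.31 cm (within the shell material, 7.26 cm < r < 10.2 cm).
Enclosed charge is the volume from a to r: Q_enc = (4π/3)ρ(r³ − a³) = -1.001e-7 C.
Applying ∮E·dA = Q_enc/ε₀ with Φ = E(4πr²):
E = |Q_enc|/(4πε₀r²) = (1.001×10^-7)/(4π·8.85×10^-12·(0.0831)²) = 1.30e5 N/C.

E = 1.30×10^5 N/C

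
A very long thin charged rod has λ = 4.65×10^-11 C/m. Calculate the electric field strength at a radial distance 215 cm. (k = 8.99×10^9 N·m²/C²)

|E| = 0.389 N/C

Choose a coaxial cylinder of radius r = 215 cm (arbitrary length L) as the Gaussian surface.
Q_enc = λL, so λ_enc = 4.65e-11 C/m.
Since E is radial and uniform over the curved surface, Φ = E·2πrL = Q_enc/ε₀ = λ_enc L/ε₀.
E = 2k|λ_enc|/r = 2(8.99×10^9)(4.65e-11)/(2.15) = 0.389 N/C.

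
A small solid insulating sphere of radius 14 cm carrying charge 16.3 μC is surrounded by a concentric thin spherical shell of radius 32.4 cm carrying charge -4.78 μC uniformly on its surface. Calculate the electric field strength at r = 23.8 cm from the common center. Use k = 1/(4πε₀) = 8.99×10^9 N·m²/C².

Symmetry ⇒ E = E(r) r̂. Gaussian sphere of radius r = 23.8 cm (between the bodies, 14 cm < r < 32.4 cm).
Only the inner charge is enclosed; the outer shell contributes nothing inside itself. Q_enc = 16.3 μC = 1.63×10^-5 C.
Applying ∮E·dA = Q_enc/ε₀ with Φ = E(4πr²):
E = k|Q_enc|/r² = (8.99×10^9)(1.63e-5)/(0.238)² = 2.59×10^6 N/C.

|E| ≈ 2.59×10^6 N/C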